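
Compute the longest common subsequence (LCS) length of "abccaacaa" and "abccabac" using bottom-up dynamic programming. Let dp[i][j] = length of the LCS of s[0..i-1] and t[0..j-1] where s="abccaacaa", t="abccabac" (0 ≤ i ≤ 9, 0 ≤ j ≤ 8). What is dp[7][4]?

4

   ''  a  b  c  c  a  b  a  c
''  0  0  0  0  0  0  0  0  0
 a  0  1  1  1  1  1  1  1  1
 b  0  1  2  2  2  2  2  2  2
 c  0  1  2  3  3  3  3  3  3
 c  0  1  2  3  4  4  4  4  4
 a  0  1  2  3  4  5  5  5  5
 a  0  1  2  3  4  5  5  6  6
 c  0  1  2  3  4  5  5  6  7
 a  0  1  2  3  4  5  5  6  7
 a  0  1  2  3  4  5  5  6  7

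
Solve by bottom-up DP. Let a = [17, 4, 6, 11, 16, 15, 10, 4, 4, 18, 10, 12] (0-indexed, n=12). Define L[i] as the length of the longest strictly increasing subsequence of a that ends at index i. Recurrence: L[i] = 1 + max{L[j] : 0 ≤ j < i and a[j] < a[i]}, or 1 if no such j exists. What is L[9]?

5

   i    0    1    2    3    4    5    6    7    8    9   10   11
a[i]   17    4    6   11   16   15   10    4    4   18   10   12
L[i]    1    1    2    3    4    4    3    1    1    5    3    4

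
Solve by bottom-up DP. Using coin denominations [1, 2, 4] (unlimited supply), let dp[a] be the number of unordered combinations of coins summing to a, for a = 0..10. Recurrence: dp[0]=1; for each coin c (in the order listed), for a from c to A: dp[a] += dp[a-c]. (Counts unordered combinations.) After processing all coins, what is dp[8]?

9

after  coin     0     1     2     3     4     5     6     7     8     9    10
          1     1     1     1     1     1     1     1     1     1     1     1
          2     1     1     2     2     3     3     4     4     5     5     6
          4     1     1     2     2     4     4     6     6     9     9    12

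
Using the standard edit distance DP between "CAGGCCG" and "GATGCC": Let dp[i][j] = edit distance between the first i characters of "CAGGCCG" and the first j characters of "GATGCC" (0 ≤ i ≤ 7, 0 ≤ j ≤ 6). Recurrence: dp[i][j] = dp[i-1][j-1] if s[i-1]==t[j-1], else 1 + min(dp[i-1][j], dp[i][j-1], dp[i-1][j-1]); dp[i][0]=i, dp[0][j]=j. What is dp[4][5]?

3

   ''  G  A  T  G  C  C
''  0  1  2  3  4  5  6
 C  1  1  2  3  4  4  5
 A  2  2  1  2  3  4  5
 G  3  2  2  2  2  3  4
 G  4  3  3  3  2  3  4
 C  5  4  4  4  3  2  3
 C  6  5  5  5  4  3  2
 G  7  6  6  6  5  4  3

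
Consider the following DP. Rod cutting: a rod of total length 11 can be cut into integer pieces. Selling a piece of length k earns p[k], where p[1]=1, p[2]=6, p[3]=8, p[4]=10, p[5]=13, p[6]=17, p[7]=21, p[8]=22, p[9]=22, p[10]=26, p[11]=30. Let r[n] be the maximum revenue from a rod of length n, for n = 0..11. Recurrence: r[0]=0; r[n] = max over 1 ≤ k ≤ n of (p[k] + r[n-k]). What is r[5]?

   n    0    1    2    3    4    5    6    7    8    9   10   11
r[n]    0    1    6    8   12   14   18   21   24   27   30   33

14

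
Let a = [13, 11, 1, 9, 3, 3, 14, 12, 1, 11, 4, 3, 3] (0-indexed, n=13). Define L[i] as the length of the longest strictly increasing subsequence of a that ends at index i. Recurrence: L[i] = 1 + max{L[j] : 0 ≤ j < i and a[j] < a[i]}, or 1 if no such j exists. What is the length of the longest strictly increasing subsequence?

3

   i    0    1    2    3    4    5    6    7    8    9   10   11   12
a[i]   13   11    1    9    3    3   14   12    1   11    4    3    3
L[i]    1    1    1    2    2    2    3    3    1    3    3    2    2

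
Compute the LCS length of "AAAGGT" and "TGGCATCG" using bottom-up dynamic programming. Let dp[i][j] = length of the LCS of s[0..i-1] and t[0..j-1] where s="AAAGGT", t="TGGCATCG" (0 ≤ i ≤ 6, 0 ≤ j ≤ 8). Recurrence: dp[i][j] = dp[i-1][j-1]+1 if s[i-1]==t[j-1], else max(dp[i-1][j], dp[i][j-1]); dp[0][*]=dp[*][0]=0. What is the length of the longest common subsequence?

   ''  T  G  G  C  A  T  C  G
''  0  0  0  0  0  0  0  0  0
 A  0  0  0  0  0  1  1  1  1
 A  0  0  0  0  0  1  1  1  1
 A  0  0  0  0  0  1  1  1  1
 G  0  0  1  1  1  1  1  1  2
 G  0  0  1  2  2  2  2  2  2
 T  0  1  1  2  2  2  3  3  3

3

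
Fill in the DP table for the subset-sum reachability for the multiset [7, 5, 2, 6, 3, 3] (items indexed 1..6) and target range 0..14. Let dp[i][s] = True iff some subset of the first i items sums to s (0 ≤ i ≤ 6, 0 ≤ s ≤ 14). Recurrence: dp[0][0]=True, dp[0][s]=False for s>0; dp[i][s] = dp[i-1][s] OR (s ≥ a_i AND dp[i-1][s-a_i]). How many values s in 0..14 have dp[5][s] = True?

i\s   0   1   2   3   4   5   6   7   8   9  10  11  12  13  14
  0   T   F   F   F   F   F   F   F   F   F   F   F   F   F   F
  1   T   F   F   F   F   F   F   T   F   F   F   F   F   F   F
  2   T   F   F   F   F   T   F   T   F   F   F   F   T   F   F
  3   T   F   T   F   F   T   F   T   F   T   F   F   T   F   T
  4   T   F   T   F   F   T   T   T   T   T   F   T   T   T   T
  5   T   F   T   T   F   T   T   T   T   T   T   T   T   T   T
  6   T   F   T   T   F   T   T   T   T   T   T   T   T   T   T

13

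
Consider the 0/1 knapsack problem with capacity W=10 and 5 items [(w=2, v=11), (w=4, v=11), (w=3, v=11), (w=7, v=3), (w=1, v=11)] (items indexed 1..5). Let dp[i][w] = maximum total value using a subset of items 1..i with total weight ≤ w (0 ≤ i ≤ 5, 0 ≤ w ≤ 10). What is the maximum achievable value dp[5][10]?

44

i\w   0   1   2   3   4   5   6   7   8   9  10
  0   0   0   0   0   0   0   0   0   0   0   0
  1   0   0  11  11  11  11  11  11  11  11  11
  2   0   0  11  11  11  11  22  22  22  22  22
  3   0   0  11  11  11  22  22  22  22  33  33
  4   0   0  11  11  11  22  22  22  22  33  33
  5   0  11  11  22  22  22  33  33  33  33  44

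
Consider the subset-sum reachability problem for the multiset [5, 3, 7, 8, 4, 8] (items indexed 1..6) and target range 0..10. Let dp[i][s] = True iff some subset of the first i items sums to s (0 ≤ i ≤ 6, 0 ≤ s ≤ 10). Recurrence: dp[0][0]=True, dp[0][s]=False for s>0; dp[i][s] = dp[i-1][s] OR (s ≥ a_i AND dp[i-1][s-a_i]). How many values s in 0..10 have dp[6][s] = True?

8

i\s   0   1   2   3   4   5   6   7   8   9  10
  0   T   F   F   F   F   F   F   F   F   F   F
  1   T   F   F   F   F   T   F   F   F   F   F
  2   T   F   F   T   F   T   F   F   T   F   F
  3   T   F   F   T   F   T   F   T   T   F   T
  4   T   F   F   T   F   T   F   T   T   F   T
  5   T   F   F   T   T   T   F   T   T   T   T
  6   T   F   F   T   T   T   F   T   T   T   T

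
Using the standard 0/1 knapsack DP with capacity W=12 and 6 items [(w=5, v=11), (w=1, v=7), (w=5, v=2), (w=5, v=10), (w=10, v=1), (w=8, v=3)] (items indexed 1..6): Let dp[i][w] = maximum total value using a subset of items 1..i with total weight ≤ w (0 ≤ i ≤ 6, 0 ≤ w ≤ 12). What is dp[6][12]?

28

i\w   0   1   2   3   4   5   6   7   8   9  10  11  12
  0   0   0   0   0   0   0   0   0   0   0   0   0   0
  1   0   0   0   0   0  11  11  11  11  11  11  11  11
  2   0   7   7   7   7  11  18  18  18  18  18  18  18
  3   0   7   7   7   7  11  18  18  18  18  18  20  20
  4   0   7   7   7   7  11  18  18  18  18  21  28  28
  5   0   7   7   7   7  11  18  18  18  18  21  28  28
  6   0   7   7   7   7  11  18  18  18  18  21  28  28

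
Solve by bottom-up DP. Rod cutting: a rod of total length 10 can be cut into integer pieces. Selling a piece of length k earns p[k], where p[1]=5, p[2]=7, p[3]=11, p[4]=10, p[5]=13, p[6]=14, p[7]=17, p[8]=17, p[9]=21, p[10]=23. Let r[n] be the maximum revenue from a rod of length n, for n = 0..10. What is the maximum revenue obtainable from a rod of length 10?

   n    0    1    2    3    4    5    6    7    8    9   10
r[n]    0    5   10   15   20   25   30   35   40   45   50

50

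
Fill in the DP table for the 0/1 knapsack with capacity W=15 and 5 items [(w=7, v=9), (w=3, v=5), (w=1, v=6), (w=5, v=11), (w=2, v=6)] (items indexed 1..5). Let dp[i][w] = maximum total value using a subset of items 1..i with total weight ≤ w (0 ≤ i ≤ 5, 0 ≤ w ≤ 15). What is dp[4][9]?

i\w   0   1   2   3   4   5   6   7   8   9  10  11  12  13  14  15
  0   0   0   0   0   0   0   0   0   0   0   0   0   0   0   0   0
  1   0   0   0   0   0   0   0   9   9   9   9   9   9   9   9   9
  2   0   0   0   5   5   5   5   9   9   9  14  14  14  14  14  14
  3   0   6   6   6  11  11  11  11  15  15  15  20  20  20  20  20
  4   0   6   6   6  11  11  17  17  17  22  22  22  22  26  26  26
  5   0   6   6  12  12  12  17  17  23  23  23  28  28  28  28  32

22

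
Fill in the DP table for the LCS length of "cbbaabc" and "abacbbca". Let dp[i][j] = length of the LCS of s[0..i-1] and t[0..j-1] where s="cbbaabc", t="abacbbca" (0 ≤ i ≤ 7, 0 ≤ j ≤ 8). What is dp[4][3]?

   ''  a  b  a  c  b  b  c  a
''  0  0  0  0  0  0  0  0  0
 c  0  0  0  0  1  1  1  1  1
 b  0  0  1  1  1  2  2  2  2
 b  0  0  1  1  1  2  3  3  3
 a  0  1  1  2  2  2  3  3  4
 a  0  1  1  2  2  2  3  3  4
 b  0  1  2  2  2  3  3  3  4
 c  0  1  2  2  3  3  3  4  4

2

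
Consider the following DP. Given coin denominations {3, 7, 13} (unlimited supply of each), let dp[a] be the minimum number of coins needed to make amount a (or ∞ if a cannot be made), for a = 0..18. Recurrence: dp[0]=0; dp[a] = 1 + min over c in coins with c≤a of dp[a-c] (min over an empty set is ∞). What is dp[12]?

4

 a  0  1  2  3  4  5  6  7  8  9 10 11 12 13 14 15 16 17 18
dp  0  -  -  1  -  -  2  1  -  3  2  -  4  1  2  5  2  3  6
(- denotes ∞ / unreachable)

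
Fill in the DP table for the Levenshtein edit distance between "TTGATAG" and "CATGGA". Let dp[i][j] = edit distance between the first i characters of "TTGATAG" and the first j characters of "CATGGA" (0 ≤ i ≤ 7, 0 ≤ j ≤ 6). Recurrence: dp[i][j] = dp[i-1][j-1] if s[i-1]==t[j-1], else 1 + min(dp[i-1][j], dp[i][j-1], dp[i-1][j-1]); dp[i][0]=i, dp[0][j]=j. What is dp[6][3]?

   ''  C  A  T  G  G  A
''  0  1  2  3  4  5  6
 T  1  1  2  2  3  4  5
 T  2  2  2  2  3  4  5
 G  3  3  3  3  2  3  4
 A  4  4  3  4  3  3  3
 T  5  5  4  3  4  4  4
 A  6  6  5  4  4  5  4
 G  7  7  6  5  4  4  5

4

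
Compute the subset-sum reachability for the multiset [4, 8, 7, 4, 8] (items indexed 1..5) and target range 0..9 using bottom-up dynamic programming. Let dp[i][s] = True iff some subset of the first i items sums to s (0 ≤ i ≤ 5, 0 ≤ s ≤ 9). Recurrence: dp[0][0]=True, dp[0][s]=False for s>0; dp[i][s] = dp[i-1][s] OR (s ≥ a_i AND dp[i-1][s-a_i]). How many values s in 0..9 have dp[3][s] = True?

4

i\s   0   1   2   3   4   5   6   7   8   9
  0   T   F   F   F   F   F   F   F   F   F
  1   T   F   F   F   T   F   F   F   F   F
  2   T   F   F   F   T   F   F   F   T   F
  3   T   F   F   F   T   F   F   T   T   F
  4   T   F   F   F   T   F   F   T   T   F
  5   T   F   F   F   T   F   F   T   T   F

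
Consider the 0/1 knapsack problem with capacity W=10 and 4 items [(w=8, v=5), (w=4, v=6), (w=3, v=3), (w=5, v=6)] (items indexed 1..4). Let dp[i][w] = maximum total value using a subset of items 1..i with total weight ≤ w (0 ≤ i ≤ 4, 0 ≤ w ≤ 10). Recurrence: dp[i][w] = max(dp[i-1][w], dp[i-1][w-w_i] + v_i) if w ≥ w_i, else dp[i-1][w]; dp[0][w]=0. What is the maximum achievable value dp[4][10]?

i\w   0   1   2   3   4   5   6   7   8   9  10
  0   0   0   0   0   0   0   0   0   0   0   0
  1   0   0   0   0   0   0   0   0   5   5   5
  2   0   0   0   0   6   6   6   6   6   6   6
  3   0   0   0   3   6   6   6   9   9   9   9
  4   0   0   0   3   6   6   6   9   9  12  12

12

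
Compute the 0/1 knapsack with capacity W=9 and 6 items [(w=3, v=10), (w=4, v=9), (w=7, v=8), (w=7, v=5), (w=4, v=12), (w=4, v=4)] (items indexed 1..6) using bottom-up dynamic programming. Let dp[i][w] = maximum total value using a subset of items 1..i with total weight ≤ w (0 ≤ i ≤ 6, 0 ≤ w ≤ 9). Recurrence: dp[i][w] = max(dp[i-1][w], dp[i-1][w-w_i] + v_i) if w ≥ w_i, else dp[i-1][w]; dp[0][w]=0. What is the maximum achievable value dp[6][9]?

i\w   0   1   2   3   4   5   6   7   8   9
  0   0   0   0   0   0   0   0   0   0   0
  1   0   0   0  10  10  10  10  10  10  10
  2   0   0   0  10  10  10  10  19  19  19
  3   0   0   0  10  10  10  10  19  19  19
  4   0   0   0  10  10  10  10  19  19  19
  5   0   0   0  10  12  12  12  22  22  22
  6   0   0   0  10  12  12  12  22  22  22

22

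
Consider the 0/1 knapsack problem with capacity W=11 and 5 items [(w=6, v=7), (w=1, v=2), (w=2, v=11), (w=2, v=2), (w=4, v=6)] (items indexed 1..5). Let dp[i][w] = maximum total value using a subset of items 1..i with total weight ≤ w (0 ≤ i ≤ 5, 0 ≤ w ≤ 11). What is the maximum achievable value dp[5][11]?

22

i\w   0   1   2   3   4   5   6   7   8   9  10  11
  0   0   0   0   0   0   0   0   0   0   0   0   0
  1   0   0   0   0   0   0   7   7   7   7   7   7
  2   0   2   2   2   2   2   7   9   9   9   9   9
  3   0   2  11  13  13  13  13  13  18  20  20  20
  4   0   2  11  13  13  15  15  15  18  20  20  22
  5   0   2  11  13  13  15  17  19  19  21  21  22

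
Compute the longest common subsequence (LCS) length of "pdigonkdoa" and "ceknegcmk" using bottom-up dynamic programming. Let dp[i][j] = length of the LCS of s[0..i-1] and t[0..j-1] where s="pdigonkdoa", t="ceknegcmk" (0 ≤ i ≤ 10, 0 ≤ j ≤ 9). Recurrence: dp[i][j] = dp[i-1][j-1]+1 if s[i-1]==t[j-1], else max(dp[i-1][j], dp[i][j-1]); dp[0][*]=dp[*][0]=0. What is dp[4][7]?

1

   ''  c  e  k  n  e  g  c  m  k
''  0  0  0  0  0  0  0  0  0  0
 p  0  0  0  0  0  0  0  0  0  0
 d  0  0  0  0  0  0  0  0  0  0
 i  0  0  0  0  0  0  0  0  0  0
 g  0  0  0  0  0  0  1  1  1  1
 o  0  0  0  0  0  0  1  1  1  1
 n  0  0  0  0  1  1  1  1  1  1
 k  0  0  0  1  1  1  1  1  1  2
 d  0  0  0  1  1  1  1  1  1  2
 o  0  0  0  1  1  1  1  1  1  2
 a  0  0  0  1  1  1  1  1  1  2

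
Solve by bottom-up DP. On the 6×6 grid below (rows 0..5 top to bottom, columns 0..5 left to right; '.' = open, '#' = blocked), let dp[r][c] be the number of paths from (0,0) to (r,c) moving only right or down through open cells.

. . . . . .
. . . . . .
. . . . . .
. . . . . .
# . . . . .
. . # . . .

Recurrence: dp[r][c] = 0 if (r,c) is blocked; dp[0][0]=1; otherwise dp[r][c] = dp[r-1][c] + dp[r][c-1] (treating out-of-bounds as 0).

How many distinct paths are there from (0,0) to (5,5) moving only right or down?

228

r\c   0   1   2   3   4   5
  0   1   1   1   1   1   1
  1   1   2   3   4   5   6
  2   1   3   6  10  15  21
  3   1   4  10  20  35  56
  4   0   4  14  34  69 125
  5   0   4   0  34 103 228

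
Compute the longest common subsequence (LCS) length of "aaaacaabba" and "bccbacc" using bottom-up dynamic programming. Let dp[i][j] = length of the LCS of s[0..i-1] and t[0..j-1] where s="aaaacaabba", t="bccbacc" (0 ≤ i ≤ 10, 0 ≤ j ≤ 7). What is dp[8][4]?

2

   ''  b  c  c  b  a  c  c
''  0  0  0  0  0  0  0  0
 a  0  0  0  0  0  1  1  1
 a  0  0  0  0  0  1  1  1
 a  0  0  0  0  0  1  1  1
 a  0  0  0  0  0  1  1  1
 c  0  0  1  1  1  1  2  2
 a  0  0  1  1  1  2  2  2
 a  0  0  1  1  1  2  2  2
 b  0  1  1  1  2  2  2  2
 b  0  1  1  1  2  2  2  2
 a  0  1  1  1  2  3  3  3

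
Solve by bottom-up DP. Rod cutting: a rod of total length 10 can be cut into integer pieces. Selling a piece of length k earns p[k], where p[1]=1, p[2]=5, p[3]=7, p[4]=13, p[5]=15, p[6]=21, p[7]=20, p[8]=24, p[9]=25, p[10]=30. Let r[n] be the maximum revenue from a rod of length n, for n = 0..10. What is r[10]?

34

   n    0    1    2    3    4    5    6    7    8    9   10
r[n]    0    1    5    7   13   15   21   22   26   28   34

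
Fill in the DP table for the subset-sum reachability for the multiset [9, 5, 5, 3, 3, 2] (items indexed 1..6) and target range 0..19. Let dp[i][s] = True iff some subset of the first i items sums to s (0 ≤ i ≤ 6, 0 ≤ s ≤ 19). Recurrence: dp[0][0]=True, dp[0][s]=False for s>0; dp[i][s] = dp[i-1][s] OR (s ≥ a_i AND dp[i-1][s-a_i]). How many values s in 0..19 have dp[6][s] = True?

18

i\s   0   1   2   3   4   5   6   7   8   9  10  11  12  13  14  15  16  17  18  19
  0   T   F   F   F   F   F   F   F   F   F   F   F   F   F   F   F   F   F   F   F
  1   T   F   F   F   F   F   F   F   F   T   F   F   F   F   F   F   F   F   F   F
  2   T   F   F   F   F   T   F   F   F   T   F   F   F   F   T   F   F   F   F   F
  3   T   F   F   F   F   T   F   F   F   T   T   F   F   F   T   F   F   F   F   T
  4   T   F   F   T   F   T   F   F   T   T   T   F   T   T   T   F   F   T   F   T
  5   T   F   F   T   F   T   T   F   T   T   T   T   T   T   T   T   T   T   F   T
  6   T   F   T   T   F   T   T   T   T   T   T   T   T   T   T   T   T   T   T   T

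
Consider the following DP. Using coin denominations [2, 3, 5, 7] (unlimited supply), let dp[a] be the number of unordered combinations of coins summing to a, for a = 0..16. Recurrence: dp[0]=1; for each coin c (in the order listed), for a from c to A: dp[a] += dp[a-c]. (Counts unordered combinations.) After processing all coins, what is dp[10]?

after  coin     0     1     2     3     4     5     6     7     8     9    10    11    12    13    14    15    16
          2     1     0     1     0     1     0     1     0     1     0     1     0     1     0     1     0     1
          3     1     0     1     1     1     1     2     1     2     2     2     2     3     2     3     3     3
          5     1     0     1     1     1     2     2     2     3     3     4     4     5     5     6     7     7
          7     1     0     1     1     1     2     2     3     3     4     5     5     7     7     9    10    11

5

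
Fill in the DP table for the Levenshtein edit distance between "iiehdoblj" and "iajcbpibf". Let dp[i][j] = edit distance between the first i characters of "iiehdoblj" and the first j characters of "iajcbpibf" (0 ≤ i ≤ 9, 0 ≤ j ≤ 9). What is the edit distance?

8

   ''  i  a  j  c  b  p  i  b  f
''  0  1  2  3  4  5  6  7  8  9
 i  1  0  1  2  3  4  5  6  7  8
 i  2  1  1  2  3  4  5  5  6  7
 e  3  2  2  2  3  4  5  6  6  7
 h  4  3  3  3  3  4  5  6  7  7
 d  5  4  4  4  4  4  5  6  7  8
 o  6  5  5  5  5  5  5  6  7  8
 b  7  6  6  6  6  5  6  6  6  7
 l  8  7  7  7  7  6  6  7  7  7
 j  9  8  8  7  8  7  7  7  8  8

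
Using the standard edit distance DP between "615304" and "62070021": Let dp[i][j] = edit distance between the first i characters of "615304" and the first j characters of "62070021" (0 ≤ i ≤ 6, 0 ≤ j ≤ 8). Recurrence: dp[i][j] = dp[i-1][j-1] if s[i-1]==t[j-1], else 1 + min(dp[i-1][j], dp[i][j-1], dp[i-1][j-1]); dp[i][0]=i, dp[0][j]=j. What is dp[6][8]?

   ''  6  2  0  7  0  0  2  1
''  0  1  2  3  4  5  6  7  8
 6  1  0  1  2  3  4  5  6  7
 1  2  1  1  2  3  4  5  6  6
 5  3  2  2  2  3  4  5  6  7
 3  4  3  3  3  3  4  5  6  7
 0  5  4  4  3  4  3  4  5  6
 4  6  5  5  4  4  4  4  5  6

6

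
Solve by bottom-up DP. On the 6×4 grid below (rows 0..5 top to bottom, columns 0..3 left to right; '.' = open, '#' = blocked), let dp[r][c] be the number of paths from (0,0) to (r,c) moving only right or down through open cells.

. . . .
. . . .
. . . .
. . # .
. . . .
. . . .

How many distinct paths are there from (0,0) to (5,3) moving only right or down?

26

r\c   0   1   2   3
  0   1   1   1   1
  1   1   2   3   4
  2   1   3   6  10
  3   1   4   0  10
  4   1   5   5  15
  5   1   6  11  26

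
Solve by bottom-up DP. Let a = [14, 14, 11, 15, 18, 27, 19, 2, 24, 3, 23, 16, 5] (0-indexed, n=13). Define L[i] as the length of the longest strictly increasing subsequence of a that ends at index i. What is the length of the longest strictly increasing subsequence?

   i    0    1    2    3    4    5    6    7    8    9   10   11   12
a[i]   14   14   11   15   18   27   19    2   24    3   23   16    5
L[i]    1    1    1    2    3    4    4    1    5    2    5    3    3

5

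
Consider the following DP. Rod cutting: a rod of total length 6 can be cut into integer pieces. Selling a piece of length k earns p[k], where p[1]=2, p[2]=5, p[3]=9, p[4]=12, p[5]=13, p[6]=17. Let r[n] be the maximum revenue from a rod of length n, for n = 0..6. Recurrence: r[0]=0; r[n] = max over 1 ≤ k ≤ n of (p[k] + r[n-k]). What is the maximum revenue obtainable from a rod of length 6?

18

   n    0    1    2    3    4    5    6
r[n]    0    2    5    9   12   14   18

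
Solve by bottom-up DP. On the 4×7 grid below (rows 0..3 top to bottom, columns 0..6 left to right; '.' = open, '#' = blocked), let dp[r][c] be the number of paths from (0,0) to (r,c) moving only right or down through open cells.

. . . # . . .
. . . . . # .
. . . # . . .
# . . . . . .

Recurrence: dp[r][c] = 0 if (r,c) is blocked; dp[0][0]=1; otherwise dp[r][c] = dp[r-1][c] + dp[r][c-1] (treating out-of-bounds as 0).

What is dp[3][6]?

r\c   0   1   2   3   4   5   6
  0   1   1   1   0   0   0   0
  1   1   2   3   3   3   0   0
  2   1   3   6   0   3   3   3
  3   0   3   9   9  12  15  18

18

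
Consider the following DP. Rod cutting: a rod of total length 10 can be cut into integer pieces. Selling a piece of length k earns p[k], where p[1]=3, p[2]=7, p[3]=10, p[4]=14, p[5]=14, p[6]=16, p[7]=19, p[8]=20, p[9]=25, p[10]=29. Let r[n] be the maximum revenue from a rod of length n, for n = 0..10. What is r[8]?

28

   n    0    1    2    3    4    5    6    7    8    9   10
r[n]    0    3    7   10   14   17   21   24   28   31   35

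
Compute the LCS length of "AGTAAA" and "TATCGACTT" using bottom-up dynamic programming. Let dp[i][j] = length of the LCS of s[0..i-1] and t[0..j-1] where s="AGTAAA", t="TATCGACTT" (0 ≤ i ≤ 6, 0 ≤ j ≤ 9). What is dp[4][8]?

   ''  T  A  T  C  G  A  C  T  T
''  0  0  0  0  0  0  0  0  0  0
 A  0  0  1  1  1  1  1  1  1  1
 G  0  0  1  1  1  2  2  2  2  2
 T  0  1  1  2  2  2  2  2  3  3
 A  0  1  2  2  2  2  3  3  3  3
 A  0  1  2  2  2  2  3  3  3  3
 A  0  1  2  2  2  2  3  3  3  3

3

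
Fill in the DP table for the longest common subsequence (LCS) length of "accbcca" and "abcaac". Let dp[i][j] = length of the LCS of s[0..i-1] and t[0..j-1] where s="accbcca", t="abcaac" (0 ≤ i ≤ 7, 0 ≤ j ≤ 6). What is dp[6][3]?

3

   ''  a  b  c  a  a  c
''  0  0  0  0  0  0  0
 a  0  1  1  1  1  1  1
 c  0  1  1  2  2  2  2
 c  0  1  1  2  2  2  3
 b  0  1  2  2  2  2  3
 c  0  1  2  3  3  3  3
 c  0  1  2  3  3  3  4
 a  0  1  2  3  4  4  4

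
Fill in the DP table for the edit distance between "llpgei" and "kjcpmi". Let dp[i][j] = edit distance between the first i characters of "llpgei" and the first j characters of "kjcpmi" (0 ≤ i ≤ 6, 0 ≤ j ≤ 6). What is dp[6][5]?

   ''  k  j  c  p  m  i
''  0  1  2  3  4  5  6
 l  1  1  2  3  4  5  6
 l  2  2  2  3  4  5  6
 p  3  3  3  3  3  4  5
 g  4  4  4  4  4  4  5
 e  5  5  5  5  5  5  5
 i  6  6  6  6  6  6  5

6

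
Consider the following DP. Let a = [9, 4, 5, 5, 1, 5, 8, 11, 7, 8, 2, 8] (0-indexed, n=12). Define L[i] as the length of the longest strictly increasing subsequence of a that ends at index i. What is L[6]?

   i    0    1    2    3    4    5    6    7    8    9   10   11
a[i]    9    4    5    5    1    5    8   11    7    8    2    8
L[i]    1    1    2    2    1    2    3    4    3    4    2    4

3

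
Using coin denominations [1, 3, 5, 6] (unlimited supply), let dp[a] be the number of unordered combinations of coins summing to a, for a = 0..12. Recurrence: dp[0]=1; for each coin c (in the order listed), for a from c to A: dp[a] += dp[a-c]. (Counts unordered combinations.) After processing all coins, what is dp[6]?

5

after  coin     0     1     2     3     4     5     6     7     8     9    10    11    12
          1     1     1     1     1     1     1     1     1     1     1     1     1     1
          3     1     1     1     2     2     2     3     3     3     4     4     4     5
          5     1     1     1     2     2     3     4     4     5     6     7     8     9
          6     1     1     1     2     2     3     5     5     6     8     9    11    14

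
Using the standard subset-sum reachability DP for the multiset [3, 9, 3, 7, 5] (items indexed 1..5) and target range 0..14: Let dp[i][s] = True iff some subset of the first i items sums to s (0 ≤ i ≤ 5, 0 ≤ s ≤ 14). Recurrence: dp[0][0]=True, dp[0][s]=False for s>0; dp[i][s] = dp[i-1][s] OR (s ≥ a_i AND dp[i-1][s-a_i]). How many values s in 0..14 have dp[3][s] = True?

i\s   0   1   2   3   4   5   6   7   8   9  10  11  12  13  14
  0   T   F   F   F   F   F   F   F   F   F   F   F   F   F   F
  1   T   F   F   T   F   F   F   F   F   F   F   F   F   F   F
  2   T   F   F   T   F   F   F   F   F   T   F   F   T   F   F
  3   T   F   F   T   F   F   T   F   F   T   F   F   T   F   F
  4   T   F   F   T   F   F   T   T   F   T   T   F   T   T   F
  5   T   F   F   T   F   T   T   T   T   T   T   T   T   T   T

5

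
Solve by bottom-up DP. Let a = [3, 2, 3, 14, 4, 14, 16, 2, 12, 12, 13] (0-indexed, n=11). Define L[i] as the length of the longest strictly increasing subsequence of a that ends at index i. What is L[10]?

5

   i    0    1    2    3    4    5    6    7    8    9   10
a[i]    3    2    3   14    4   14   16    2   12   12   13
L[i]    1    1    2    3    3    4    5    1    4    4    5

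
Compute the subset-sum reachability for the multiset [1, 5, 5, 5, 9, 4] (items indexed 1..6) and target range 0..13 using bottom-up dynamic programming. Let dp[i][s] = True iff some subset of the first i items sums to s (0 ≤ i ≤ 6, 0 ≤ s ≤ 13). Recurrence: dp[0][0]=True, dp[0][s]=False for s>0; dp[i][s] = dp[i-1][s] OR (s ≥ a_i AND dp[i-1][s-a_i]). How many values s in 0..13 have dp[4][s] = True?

i\s   0   1   2   3   4   5   6   7   8   9  10  11  12  13
  0   T   F   F   F   F   F   F   F   F   F   F   F   F   F
  1   T   T   F   F   F   F   F   F   F   F   F   F   F   F
  2   T   T   F   F   F   T   T   F   F   F   F   F   F   F
  3   T   T   F   F   F   T   T   F   F   F   T   T   F   F
  4   T   T   F   F   F   T   T   F   F   F   T   T   F   F
  5   T   T   F   F   F   T   T   F   F   T   T   T   F   F
  6   T   T   F   F   T   T   T   F   F   T   T   T   F   T

6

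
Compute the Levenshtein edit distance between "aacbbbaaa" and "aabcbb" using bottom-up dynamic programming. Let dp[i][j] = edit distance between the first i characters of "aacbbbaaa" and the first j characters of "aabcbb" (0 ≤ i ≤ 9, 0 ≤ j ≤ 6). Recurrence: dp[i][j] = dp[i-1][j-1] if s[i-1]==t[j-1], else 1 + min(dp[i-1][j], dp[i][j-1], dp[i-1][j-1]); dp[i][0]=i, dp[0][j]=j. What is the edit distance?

5

   ''  a  a  b  c  b  b
''  0  1  2  3  4  5  6
 a  1  0  1  2  3  4  5
 a  2  1  0  1  2  3  4
 c  3  2  1  1  1  2  3
 b  4  3  2  1  2  1  2
 b  5  4  3  2  2  2  1
 b  6  5  4  3  3  2  2
 a  7  6  5  4  4  3  3
 a  8  7  6  5  5  4  4
 a  9  8  7  6  6  5  5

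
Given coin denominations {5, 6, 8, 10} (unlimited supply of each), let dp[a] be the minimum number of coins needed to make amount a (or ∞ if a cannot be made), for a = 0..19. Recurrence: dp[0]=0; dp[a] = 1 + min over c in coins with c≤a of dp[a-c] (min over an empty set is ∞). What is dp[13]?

2

 a  0  1  2  3  4  5  6  7  8  9 10 11 12 13 14 15 16 17 18 19
dp  0  -  -  -  -  1  1  -  1  -  1  2  2  2  2  2  2  3  2  3
(- denotes ∞ / unreachable)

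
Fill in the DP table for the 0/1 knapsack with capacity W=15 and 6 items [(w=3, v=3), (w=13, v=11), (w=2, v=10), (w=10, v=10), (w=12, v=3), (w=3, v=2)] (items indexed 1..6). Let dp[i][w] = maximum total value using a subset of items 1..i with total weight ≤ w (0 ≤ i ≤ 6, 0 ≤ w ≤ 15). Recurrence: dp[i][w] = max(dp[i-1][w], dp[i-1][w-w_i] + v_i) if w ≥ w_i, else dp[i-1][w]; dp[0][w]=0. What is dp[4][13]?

20

i\w   0   1   2   3   4   5   6   7   8   9  10  11  12  13  14  15
  0   0   0   0   0   0   0   0   0   0   0   0   0   0   0   0   0
  1   0   0   0   3   3   3   3   3   3   3   3   3   3   3   3   3
  2   0   0   0   3   3   3   3   3   3   3   3   3   3  11  11  11
  3   0   0  10  10  10  13  13  13  13  13  13  13  13  13  13  21
  4   0   0  10  10  10  13  13  13  13  13  13  13  20  20  20  23
  5   0   0  10  10  10  13  13  13  13  13  13  13  20  20  20  23
  6   0   0  10  10  10  13  13  13  15  15  15  15  20  20  20  23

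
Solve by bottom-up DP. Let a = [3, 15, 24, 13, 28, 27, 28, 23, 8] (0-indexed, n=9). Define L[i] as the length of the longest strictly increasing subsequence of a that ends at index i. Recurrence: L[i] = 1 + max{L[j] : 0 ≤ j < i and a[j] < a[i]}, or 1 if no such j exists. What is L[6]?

5

   i    0    1    2    3    4    5    6    7    8
a[i]    3   15   24   13   28   27   28   23    8
L[i]    1    2    3    2    4    4    5    3    2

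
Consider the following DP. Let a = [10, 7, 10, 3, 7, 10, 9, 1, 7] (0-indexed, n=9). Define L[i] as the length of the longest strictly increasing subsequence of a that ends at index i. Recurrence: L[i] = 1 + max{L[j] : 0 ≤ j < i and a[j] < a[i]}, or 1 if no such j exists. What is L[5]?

3

   i    0    1    2    3    4    5    6    7    8
a[i]   10    7   10    3    7   10    9    1    7
L[i]    1    1    2    1    2    3    3    1    2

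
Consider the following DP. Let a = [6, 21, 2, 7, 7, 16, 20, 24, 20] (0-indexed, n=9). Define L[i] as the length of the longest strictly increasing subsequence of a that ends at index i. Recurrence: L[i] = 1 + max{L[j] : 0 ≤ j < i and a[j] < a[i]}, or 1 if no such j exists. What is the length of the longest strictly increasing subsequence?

   i    0    1    2    3    4    5    6    7    8
a[i]    6   21    2    7    7   16   20   24   20
L[i]    1    2    1    2    2    3    4    5    4

5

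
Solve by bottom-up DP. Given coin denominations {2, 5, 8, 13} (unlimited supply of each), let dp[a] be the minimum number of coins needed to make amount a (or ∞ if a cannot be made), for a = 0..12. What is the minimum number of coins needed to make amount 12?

 a  0  1  2  3  4  5  6  7  8  9 10 11 12
dp  0  -  1  -  2  1  3  2  1  3  2  4  3
(- denotes ∞ / unreachable)

3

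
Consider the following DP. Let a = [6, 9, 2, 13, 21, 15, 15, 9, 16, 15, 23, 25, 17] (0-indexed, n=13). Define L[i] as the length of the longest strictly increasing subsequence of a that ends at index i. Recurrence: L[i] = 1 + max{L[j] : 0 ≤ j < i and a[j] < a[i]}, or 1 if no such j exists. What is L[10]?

   i    0    1    2    3    4    5    6    7    8    9   10   11   12
a[i]    6    9    2   13   21   15   15    9   16   15   23   25   17
L[i]    1    2    1    3    4    4    4    2    5    4    6    7    6

6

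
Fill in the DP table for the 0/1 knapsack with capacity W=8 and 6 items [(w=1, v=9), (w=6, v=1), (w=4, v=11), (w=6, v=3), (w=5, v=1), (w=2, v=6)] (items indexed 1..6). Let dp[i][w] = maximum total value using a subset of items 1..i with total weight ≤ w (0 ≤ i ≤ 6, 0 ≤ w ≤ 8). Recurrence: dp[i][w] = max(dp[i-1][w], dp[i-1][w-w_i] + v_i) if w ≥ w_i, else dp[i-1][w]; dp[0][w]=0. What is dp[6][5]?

20

i\w   0   1   2   3   4   5   6   7   8
  0   0   0   0   0   0   0   0   0   0
  1   0   9   9   9   9   9   9   9   9
  2   0   9   9   9   9   9   9  10  10
  3   0   9   9   9  11  20  20  20  20
  4   0   9   9   9  11  20  20  20  20
  5   0   9   9   9  11  20  20  20  20
  6   0   9   9  15  15  20  20  26  26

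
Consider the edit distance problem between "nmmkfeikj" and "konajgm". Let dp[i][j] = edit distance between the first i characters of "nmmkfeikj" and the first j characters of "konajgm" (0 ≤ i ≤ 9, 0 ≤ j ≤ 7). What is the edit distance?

9

   ''  k  o  n  a  j  g  m
''  0  1  2  3  4  5  6  7
 n  1  1  2  2  3  4  5  6
 m  2  2  2  3  3  4  5  5
 m  3  3  3  3  4  4  5  5
 k  4  3  4  4  4  5  5  6
 f  5  4  4  5  5  5  6  6
 e  6  5  5  5  6  6  6  7
 i  7  6  6  6  6  7  7  7
 k  8  7  7  7  7  7  8  8
 j  9  8  8  8  8  7  8  9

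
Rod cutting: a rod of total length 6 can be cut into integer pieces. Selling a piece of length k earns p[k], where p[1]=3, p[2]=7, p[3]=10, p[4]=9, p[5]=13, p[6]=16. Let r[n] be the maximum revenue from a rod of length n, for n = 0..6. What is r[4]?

   n    0    1    2    3    4    5    6
r[n]    0    3    7   10   14   17   21

14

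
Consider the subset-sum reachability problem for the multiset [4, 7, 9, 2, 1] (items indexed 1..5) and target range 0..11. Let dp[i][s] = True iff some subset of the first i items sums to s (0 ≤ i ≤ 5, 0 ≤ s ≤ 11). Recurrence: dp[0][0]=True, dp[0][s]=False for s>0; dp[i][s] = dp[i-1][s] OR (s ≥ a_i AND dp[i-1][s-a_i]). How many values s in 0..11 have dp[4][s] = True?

i\s   0   1   2   3   4   5   6   7   8   9  10  11
  0   T   F   F   F   F   F   F   F   F   F   F   F
  1   T   F   F   F   T   F   F   F   F   F   F   F
  2   T   F   F   F   T   F   F   T   F   F   F   T
  3   T   F   F   F   T   F   F   T   F   T   F   T
  4   T   F   T   F   T   F   T   T   F   T   F   T
  5   T   T   T   T   T   T   T   T   T   T   T   T

7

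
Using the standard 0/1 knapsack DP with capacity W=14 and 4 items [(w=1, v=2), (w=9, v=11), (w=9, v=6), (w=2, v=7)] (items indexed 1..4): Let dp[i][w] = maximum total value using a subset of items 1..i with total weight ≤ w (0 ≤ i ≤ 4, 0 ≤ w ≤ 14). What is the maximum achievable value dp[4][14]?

i\w   0   1   2   3   4   5   6   7   8   9  10  11  12  13  14
  0   0   0   0   0   0   0   0   0   0   0   0   0   0   0   0
  1   0   2   2   2   2   2   2   2   2   2   2   2   2   2   2
  2   0   2   2   2   2   2   2   2   2  11  13  13  13  13  13
  3   0   2   2   2   2   2   2   2   2  11  13  13  13  13  13
  4   0   2   7   9   9   9   9   9   9  11  13  18  20  20  20

20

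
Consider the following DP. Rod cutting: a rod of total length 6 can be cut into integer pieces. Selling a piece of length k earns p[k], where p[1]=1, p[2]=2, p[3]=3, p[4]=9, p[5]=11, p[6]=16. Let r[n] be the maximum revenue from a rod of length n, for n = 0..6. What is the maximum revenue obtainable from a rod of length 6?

   n    0    1    2    3    4    5    6
r[n]    0    1    2    3    9   11   16

16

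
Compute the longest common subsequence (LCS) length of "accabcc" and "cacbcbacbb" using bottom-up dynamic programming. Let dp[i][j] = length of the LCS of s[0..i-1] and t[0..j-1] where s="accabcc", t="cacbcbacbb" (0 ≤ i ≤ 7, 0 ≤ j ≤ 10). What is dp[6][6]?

4

   ''  c  a  c  b  c  b  a  c  b  b
''  0  0  0  0  0  0  0  0  0  0  0
 a  0  0  1  1  1  1  1  1  1  1  1
 c  0  1  1  2  2  2  2  2  2  2  2
 c  0  1  1  2  2  3  3  3  3  3  3
 a  0  1  2  2  2  3  3  4  4  4  4
 b  0  1  2  2  3  3  4  4  4  5  5
 c  0  1  2  3  3  4  4  4  5  5  5
 c  0  1  2  3  3  4  4  4  5  5  5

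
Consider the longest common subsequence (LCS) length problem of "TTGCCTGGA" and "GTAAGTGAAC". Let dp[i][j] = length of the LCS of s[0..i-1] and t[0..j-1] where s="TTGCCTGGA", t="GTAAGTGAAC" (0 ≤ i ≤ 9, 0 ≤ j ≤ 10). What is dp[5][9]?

3

   ''  G  T  A  A  G  T  G  A  A  C
''  0  0  0  0  0  0  0  0  0  0  0
 T  0  0  1  1  1  1  1  1  1  1  1
 T  0  0  1  1  1  1  2  2  2  2  2
 G  0  1  1  1  1  2  2  3  3  3  3
 C  0  1  1  1  1  2  2  3  3  3  4
 C  0  1  1  1  1  2  2  3  3  3  4
 T  0  1  2  2  2  2  3  3  3  3  4
 G  0  1  2  2  2  3  3  4  4  4  4
 G  0  1  2  2  2  3  3  4  4  4  4
 A  0  1  2  3  3  3  3  4  5  5  5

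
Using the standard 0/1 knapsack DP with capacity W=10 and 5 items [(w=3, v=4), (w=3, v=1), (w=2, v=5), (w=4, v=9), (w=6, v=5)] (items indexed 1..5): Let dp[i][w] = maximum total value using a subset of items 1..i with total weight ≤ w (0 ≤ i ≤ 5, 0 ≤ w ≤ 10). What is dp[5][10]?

i\w   0   1   2   3   4   5   6   7   8   9  10
  0   0   0   0   0   0   0   0   0   0   0   0
  1   0   0   0   4   4   4   4   4   4   4   4
  2   0   0   0   4   4   4   5   5   5   5   5
  3   0   0   5   5   5   9   9   9  10  10  10
  4   0   0   5   5   9   9  14  14  14  18  18
  5   0   0   5   5   9   9  14  14  14  18  18

18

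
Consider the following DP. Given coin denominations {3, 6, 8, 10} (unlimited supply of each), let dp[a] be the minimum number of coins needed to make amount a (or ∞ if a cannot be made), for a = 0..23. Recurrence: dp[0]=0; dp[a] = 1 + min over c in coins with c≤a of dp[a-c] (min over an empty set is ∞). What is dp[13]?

 a  0  1  2  3  4  5  6  7  8  9 10 11 12 13 14 15 16 17 18 19 20 21 22 23
dp  0  -  -  1  -  -  1  -  1  2  1  2  2  2  2  3  2  3  2  3  2  3  3  3
(- denotes ∞ / unreachable)

2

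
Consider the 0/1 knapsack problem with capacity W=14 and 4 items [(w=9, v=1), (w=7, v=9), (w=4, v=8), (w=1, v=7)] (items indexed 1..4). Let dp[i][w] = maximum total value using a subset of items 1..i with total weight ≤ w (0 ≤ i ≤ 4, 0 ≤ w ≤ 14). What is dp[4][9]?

16

i\w   0   1   2   3   4   5   6   7   8   9  10  11  12  13  14
  0   0   0   0   0   0   0   0   0   0   0   0   0   0   0   0
  1   0   0   0   0   0   0   0   0   0   1   1   1   1   1   1
  2   0   0   0   0   0   0   0   9   9   9   9   9   9   9   9
  3   0   0   0   0   8   8   8   9   9   9   9  17  17  17  17
  4   0   7   7   7   8  15  15  15  16  16  16  17  24  24  24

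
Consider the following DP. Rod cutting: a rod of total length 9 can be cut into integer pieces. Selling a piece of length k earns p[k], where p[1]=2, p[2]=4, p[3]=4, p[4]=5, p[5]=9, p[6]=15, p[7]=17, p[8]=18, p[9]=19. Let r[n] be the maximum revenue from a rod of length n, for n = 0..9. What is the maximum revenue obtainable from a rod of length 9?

   n    0    1    2    3    4    5    6    7    8    9
r[n]    0    2    4    6    8   10   15   17   19   21

21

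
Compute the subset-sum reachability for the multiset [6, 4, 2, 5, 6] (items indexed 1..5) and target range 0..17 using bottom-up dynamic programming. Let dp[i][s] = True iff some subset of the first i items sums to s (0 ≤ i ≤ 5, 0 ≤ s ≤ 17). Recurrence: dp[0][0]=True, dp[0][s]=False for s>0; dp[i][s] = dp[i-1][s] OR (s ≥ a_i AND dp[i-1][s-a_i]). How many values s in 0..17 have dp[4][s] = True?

i\s   0   1   2   3   4   5   6   7   8   9  10  11  12  13  14  15  16  17
  0   T   F   F   F   F   F   F   F   F   F   F   F   F   F   F   F   F   F
  1   T   F   F   F   F   F   T   F   F   F   F   F   F   F   F   F   F   F
  2   T   F   F   F   T   F   T   F   F   F   T   F   F   F   F   F   F   F
  3   T   F   T   F   T   F   T   F   T   F   T   F   T   F   F   F   F   F
  4   T   F   T   F   T   T   T   T   T   T   T   T   T   T   F   T   F   T
  5   T   F   T   F   T   T   T   T   T   T   T   T   T   T   T   T   T   T

14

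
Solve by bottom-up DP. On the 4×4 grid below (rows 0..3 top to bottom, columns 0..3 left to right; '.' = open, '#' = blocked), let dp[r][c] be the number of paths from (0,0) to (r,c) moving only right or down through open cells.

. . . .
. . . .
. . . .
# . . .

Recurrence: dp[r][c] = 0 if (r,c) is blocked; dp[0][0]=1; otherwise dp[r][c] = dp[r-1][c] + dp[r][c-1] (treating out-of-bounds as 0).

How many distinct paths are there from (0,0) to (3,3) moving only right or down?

19

r\c   0   1   2   3
  0   1   1   1   1
  1   1   2   3   4
  2   1   3   6  10
  3   0   3   9  19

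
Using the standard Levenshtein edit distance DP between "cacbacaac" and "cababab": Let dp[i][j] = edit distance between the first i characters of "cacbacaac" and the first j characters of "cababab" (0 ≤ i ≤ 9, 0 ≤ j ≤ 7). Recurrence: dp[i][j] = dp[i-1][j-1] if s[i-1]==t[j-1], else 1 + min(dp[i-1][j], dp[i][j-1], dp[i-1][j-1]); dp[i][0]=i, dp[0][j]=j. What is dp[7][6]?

   ''  c  a  b  a  b  a  b
''  0  1  2  3  4  5  6  7
 c  1  0  1  2  3  4  5  6
 a  2  1  0  1  2  3  4  5
 c  3  2  1  1  2  3  4  5
 b  4  3  2  1  2  2  3  4
 a  5  4  3  2  1  2  2  3
 c  6  5  4  3  2  2  3  3
 a  7  6  5  4  3  3  2  3
 a  8  7  6  5  4  4  3  3
 c  9  8  7  6  5  5  4  4

2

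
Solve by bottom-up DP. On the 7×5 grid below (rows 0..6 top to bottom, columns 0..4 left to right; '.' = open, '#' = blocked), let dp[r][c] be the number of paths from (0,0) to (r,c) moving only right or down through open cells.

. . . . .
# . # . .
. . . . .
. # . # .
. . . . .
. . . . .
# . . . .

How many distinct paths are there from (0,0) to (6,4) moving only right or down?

r\c   0   1   2   3   4
  0   1   1   1   1   1
  1   0   1   0   1   2
  2   0   1   1   2   4
  3   0   0   1   0   4
  4   0   0   1   1   5
  5   0   0   1   2   7
  6   0   0   1   3  10

10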